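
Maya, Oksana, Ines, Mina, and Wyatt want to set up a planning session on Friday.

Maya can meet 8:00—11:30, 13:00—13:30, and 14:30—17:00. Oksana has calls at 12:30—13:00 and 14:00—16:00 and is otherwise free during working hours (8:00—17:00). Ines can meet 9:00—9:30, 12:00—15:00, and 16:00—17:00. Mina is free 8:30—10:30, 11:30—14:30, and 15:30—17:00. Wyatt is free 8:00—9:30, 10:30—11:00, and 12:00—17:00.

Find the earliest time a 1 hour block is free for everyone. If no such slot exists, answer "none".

16:00

Oksana free within 08:00–17:00: 08:00–12:30, 13:00–14:00, 16:00–17:00.
Maya ∩ Oksana: 08:00–11:30, 13:00–13:30, 16:00–17:00.
Maya ∩ Oksana ∩ Ines: 09:00–09:30, 13:00–13:30, 16:00–17:00.
Maya ∩ Oksana ∩ Ines ∩ Mina: 09:00–09:30, 13:00–13:30, 16:00–17:00.
Maya ∩ Oksana ∩ Ines ∩ Mina ∩ Wyatt: 09:00–09:30, 13:00–13:30, 16:00–17:00.
Windows ≥ 60 min: 16:00–17:00.
Earliest such window starts at 16:00.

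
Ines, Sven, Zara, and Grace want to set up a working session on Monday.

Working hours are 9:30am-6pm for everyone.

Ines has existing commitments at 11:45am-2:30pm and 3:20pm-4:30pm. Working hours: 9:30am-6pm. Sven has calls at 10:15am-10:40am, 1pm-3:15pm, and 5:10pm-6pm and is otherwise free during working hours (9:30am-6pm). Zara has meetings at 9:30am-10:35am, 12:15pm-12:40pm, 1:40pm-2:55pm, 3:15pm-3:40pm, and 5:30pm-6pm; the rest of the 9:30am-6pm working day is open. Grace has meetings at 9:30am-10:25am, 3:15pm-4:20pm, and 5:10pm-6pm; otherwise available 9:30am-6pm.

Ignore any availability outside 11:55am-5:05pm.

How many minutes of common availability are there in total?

35 minutes

Ines free within 09:30–18:00: 09:30–11:45, 14:30–15:20, 16:30–18:00.
Sven free within 09:30–18:00: 09:30–10:15, 10:40–13:00, 15:15–17:10.
Zara free within 09:30–18:00: 10:35–12:15, 12:40–13:40, 14:55–15:15, 15:40–17:30.
Grace free within 09:30–18:00: 10:25–15:15, 16:20–17:10.
Ines ∩ Sven: 09:30–10:15, 10:40–11:45, 15:15–15:20, 16:30–17:10.
Ines ∩ Sven ∩ Zara: 10:40–11:45, 16:30–17:10.
Ines ∩ Sven ∩ Zara ∩ Grace: 10:40–11:45, 16:30–17:10.
Restricted to 11:55–17:05: 16:30–17:05.
Total common minutes: 35.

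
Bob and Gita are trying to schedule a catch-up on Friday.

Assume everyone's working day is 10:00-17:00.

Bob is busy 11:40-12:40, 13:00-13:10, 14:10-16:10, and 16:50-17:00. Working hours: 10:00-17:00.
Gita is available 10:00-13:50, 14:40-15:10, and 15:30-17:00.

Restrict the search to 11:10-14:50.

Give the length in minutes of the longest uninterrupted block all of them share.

40 minutes

Bob free within 10:00–17:00: 10:00–11:40, 12:40–13:00, 13:10–14:10, 16:10–16:50.
Bob ∩ Gita: 10:00–11:40, 12:40–13:00, 13:10–13:50, 16:10–16:50.
Restricted to 11:10–14:50: 11:10–11:40, 12:40–13:00, 13:10–13:50.
Common window lengths: 30, 20, 40 min; longest is 40.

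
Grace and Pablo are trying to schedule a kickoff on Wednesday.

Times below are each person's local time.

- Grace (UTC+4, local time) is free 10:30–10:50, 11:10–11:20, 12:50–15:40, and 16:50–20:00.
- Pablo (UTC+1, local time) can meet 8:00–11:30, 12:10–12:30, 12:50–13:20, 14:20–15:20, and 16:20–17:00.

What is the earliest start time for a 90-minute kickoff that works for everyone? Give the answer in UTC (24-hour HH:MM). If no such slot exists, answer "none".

08:50

Grace → UTC: 06:30–06:50, 07:10–07:20, 08:50–11:40, 12:50–16:00.
Pablo → UTC: 07:00–10:30, 11:10–11:30, 11:50–12:20, 13:20–14:20, 15:20–16:00.
Grace ∩ Pablo: 07:10–07:20, 08:50–10:30, 11:10–11:30, 13:20–14:20, 15:20–16:00.
Windows ≥ 90 min: 08:50–10:30.
Earliest such window starts at 08:50.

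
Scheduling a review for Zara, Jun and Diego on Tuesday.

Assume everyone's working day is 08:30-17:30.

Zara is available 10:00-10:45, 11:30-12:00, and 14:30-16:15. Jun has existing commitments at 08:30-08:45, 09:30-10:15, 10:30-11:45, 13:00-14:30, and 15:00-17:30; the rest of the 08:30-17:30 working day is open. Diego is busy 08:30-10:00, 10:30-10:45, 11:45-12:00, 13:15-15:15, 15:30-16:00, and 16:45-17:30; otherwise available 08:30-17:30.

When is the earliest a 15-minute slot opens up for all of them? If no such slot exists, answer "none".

Jun free within 08:30–17:30: 08:45–09:30, 10:15–10:30, 11:45–13:00, 14:30–15:00.
Diego free within 08:30–17:30: 10:00–10:30, 10:45–11:45, 12:00–13:15, 15:15–15:30, 16:00–16:45.
Zara ∩ Jun: 10:15–10:30, 11:45–12:00, 14:30–15:00.
Zara ∩ Jun ∩ Diego: 10:15–10:30.
Windows ≥ 15 min: 10:15–10:30.
Earliest such window starts at 10:15.

10:15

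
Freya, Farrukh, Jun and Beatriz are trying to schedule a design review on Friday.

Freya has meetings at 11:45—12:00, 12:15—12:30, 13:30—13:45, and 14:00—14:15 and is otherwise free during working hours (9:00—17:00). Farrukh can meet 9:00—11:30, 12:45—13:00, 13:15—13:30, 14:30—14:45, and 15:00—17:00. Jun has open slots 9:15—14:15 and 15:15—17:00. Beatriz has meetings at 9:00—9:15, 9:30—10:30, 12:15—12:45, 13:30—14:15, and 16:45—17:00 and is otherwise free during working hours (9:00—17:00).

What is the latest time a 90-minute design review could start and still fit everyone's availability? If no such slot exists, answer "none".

Freya free within 09:00–17:00: 09:00–11:45, 12:00–12:15, 12:30–13:30, 13:45–14:00, 14:15–17:00.
Beatriz free within 09:00–17:00: 09:15–09:30, 10:30–12:15, 12:45–13:30, 14:15–16:45.
Freya ∩ Farrukh: 09:00–11:30, 12:45–13:00, 13:15–13:30, 14:30–14:45, 15:00–17:00.
Freya ∩ Farrukh ∩ Jun: 09:15–11:30, 12:45–13:00, 13:15–13:30, 15:15–17:00.
Freya ∩ Farrukh ∩ Jun ∩ Beatriz: 09:15–09:30, 10:30–11:30, 12:45–13:00, 13:15–13:30, 15:15–16:45.
Windows ≥ 90 min: 15:15–16:45.
Latest start in the last window 15:15–16:45 is 16:45 − 90 min = 15:15.

15:15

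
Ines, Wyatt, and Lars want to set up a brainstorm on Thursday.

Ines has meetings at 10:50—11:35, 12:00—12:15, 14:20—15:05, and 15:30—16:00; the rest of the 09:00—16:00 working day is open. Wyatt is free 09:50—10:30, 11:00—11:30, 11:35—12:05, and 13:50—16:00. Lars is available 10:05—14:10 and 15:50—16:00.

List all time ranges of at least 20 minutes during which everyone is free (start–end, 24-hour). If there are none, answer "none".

Ines free within 09:00–16:00: 09:00–10:50, 11:35–12:00, 12:15–14:20, 15:05–15:30.
Ines ∩ Wyatt: 09:50–10:30, 11:35–12:00, 13:50–14:20, 15:05–15:30.
Ines ∩ Wyatt ∩ Lars: 10:05–10:30, 11:35–12:00, 13:50–14:10.
Windows ≥ 20 min: 10:05–10:30, 11:35–12:00, 13:50–14:10.

10:05–10:30, 11:35–12:00, 13:50–14:10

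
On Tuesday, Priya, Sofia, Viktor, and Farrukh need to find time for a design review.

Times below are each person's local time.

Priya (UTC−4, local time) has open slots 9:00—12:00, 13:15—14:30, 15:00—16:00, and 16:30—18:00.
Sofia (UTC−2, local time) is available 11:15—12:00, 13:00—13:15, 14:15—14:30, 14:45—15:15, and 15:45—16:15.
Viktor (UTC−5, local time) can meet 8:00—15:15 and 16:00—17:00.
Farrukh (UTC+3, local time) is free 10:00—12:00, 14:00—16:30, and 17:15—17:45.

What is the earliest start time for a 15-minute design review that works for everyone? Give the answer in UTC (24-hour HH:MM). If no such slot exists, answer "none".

13:15

Priya → UTC: 13:00–16:00, 17:15–18:30, 19:00–20:00, 20:30–22:00.
Sofia → UTC: 13:15–14:00, 15:00–15:15, 16:15–16:30, 16:45–17:15, 17:45–18:15.
Viktor → UTC: 13:00–20:15, 21:00–22:00.
Farrukh → UTC: 07:00–09:00, 11:00–13:30, 14:15–14:45.
Priya ∩ Sofia: 13:15–14:00, 15:00–15:15, 17:45–18:15.
Priya ∩ Sofia ∩ Viktor: 13:15–14:00, 15:00–15:15, 17:45–18:15.
Priya ∩ Sofia ∩ Viktor ∩ Farrukh: 13:15–13:30.
Windows ≥ 15 min: 13:15–13:30.
Earliest such window starts at 13:15.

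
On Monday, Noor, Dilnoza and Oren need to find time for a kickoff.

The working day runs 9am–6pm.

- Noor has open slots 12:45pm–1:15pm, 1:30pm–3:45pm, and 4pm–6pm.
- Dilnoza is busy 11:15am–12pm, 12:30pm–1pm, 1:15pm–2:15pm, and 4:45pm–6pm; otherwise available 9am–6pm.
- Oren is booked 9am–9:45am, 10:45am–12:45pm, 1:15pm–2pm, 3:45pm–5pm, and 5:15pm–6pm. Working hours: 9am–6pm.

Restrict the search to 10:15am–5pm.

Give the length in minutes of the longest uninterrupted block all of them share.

90 minutes

Dilnoza free within 09:00–18:00: 09:00–11:15, 12:00–12:30, 13:00–13:15, 14:15–16:45.
Oren free within 09:00–18:00: 09:45–10:45, 12:45–13:15, 14:00–15:45, 17:00–17:15.
Noor ∩ Dilnoza: 13:00–13:15, 14:15–15:45, 16:00–16:45.
Noor ∩ Dilnoza ∩ Oren: 13:00–13:15, 14:15–15:45.
Restricted to 10:15–17:00: 13:00–13:15, 14:15–15:45.
Common window lengths: 15, 90 min; longest is 90.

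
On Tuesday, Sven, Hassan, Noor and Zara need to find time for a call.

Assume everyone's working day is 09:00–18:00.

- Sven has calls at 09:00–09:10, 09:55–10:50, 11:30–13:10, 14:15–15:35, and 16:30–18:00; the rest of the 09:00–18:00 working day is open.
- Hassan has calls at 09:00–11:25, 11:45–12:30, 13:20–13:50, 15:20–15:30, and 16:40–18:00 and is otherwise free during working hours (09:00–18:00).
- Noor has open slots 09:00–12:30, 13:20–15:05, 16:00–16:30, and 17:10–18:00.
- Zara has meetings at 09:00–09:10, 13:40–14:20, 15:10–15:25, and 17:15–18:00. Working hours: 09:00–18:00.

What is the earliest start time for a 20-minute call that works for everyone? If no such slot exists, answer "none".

Sven free within 09:00–18:00: 09:10–09:55, 10:50–11:30, 13:10–14:15, 15:35–16:30.
Hassan free within 09:00–18:00: 11:25–11:45, 12:30–13:20, 13:50–15:20, 15:30–16:40.
Zara free within 09:00–18:00: 09:10–13:40, 14:20–15:10, 15:25–17:15.
Sven ∩ Hassan: 11:25–11:30, 13:10–13:20, 13:50–14:15, 15:35–16:30.
Sven ∩ Hassan ∩ Noor: 11:25–11:30, 13:50–14:15, 16:00–16:30.
Sven ∩ Hassan ∩ Noor ∩ Zara: 11:25–11:30, 16:00–16:30.
Windows ≥ 20 min: 16:00–16:30.
Earliest such window starts at 16:00.

16:00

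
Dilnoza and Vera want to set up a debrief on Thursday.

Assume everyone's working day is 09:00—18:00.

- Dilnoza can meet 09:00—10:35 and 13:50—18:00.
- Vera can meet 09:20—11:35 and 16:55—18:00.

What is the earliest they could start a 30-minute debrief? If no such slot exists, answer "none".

09:20

Dilnoza ∩ Vera: 09:20–10:35, 16:55–18:00.
Windows ≥ 30 min: 09:20–10:35, 16:55–18:00.
Earliest such window starts at 09:20.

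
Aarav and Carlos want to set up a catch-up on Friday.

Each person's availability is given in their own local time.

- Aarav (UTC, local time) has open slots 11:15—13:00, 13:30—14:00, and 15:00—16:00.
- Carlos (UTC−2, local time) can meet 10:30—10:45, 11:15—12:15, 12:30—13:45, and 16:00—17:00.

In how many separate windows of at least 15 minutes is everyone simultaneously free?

Aarav → UTC: 11:15–13:00, 13:30–14:00, 15:00–16:00.
Carlos → UTC: 12:30–12:45, 13:15–14:15, 14:30–15:45, 18:00–19:00.
Aarav ∩ Carlos: 12:30–12:45, 13:30–14:00, 15:00–15:45.
Windows ≥ 15 min: 12:30–12:45, 13:30–14:00, 15:00–15:45.
That's 3 windows.

3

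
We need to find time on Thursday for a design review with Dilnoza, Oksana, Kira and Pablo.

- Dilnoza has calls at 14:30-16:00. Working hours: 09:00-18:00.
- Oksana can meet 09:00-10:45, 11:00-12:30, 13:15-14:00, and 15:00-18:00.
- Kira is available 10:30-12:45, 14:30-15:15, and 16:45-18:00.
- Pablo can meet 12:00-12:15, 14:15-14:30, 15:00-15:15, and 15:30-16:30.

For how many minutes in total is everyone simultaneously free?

Dilnoza free within 09:00–18:00: 09:00–14:30, 16:00–18:00.
Dilnoza ∩ Oksana: 09:00–10:45, 11:00–12:30, 13:15–14:00, 16:00–18:00.
Dilnoza ∩ Oksana ∩ Kira: 10:30–10:45, 11:00–12:30, 16:45–18:00.
Dilnoza ∩ Oksana ∩ Kira ∩ Pablo: 12:00–12:15.
Total common minutes: 15.

15 minutes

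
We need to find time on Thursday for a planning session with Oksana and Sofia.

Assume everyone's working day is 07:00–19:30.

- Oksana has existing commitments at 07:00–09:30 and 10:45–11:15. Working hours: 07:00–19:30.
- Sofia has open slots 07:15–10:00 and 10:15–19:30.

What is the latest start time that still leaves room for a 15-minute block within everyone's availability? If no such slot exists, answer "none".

Oksana free within 07:00–19:30: 09:30–10:45, 11:15–19:30.
Oksana ∩ Sofia: 09:30–10:00, 10:15–10:45, 11:15–19:30.
Windows ≥ 15 min: 09:30–10:00, 10:15–10:45, 11:15–19:30.
Latest start in the last window 11:15–19:30 is 19:30 − 15 min = 19:15.

19:15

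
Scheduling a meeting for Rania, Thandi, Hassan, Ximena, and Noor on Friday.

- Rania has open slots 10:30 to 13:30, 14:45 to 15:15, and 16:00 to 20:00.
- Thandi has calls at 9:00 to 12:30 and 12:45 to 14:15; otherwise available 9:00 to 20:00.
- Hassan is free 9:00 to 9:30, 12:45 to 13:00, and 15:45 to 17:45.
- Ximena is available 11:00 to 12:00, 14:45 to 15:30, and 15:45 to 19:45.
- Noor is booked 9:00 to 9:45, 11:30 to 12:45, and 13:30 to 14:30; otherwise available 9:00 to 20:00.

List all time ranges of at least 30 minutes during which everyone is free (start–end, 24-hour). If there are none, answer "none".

16:00–17:45

Thandi free within 09:00–20:00: 12:30–12:45, 14:15–20:00.
Noor free within 09:00–20:00: 09:45–11:30, 12:45–13:30, 14:30–20:00.
Rania ∩ Thandi: 12:30–12:45, 14:45–15:15, 16:00–20:00.
Rania ∩ Thandi ∩ Hassan: 16:00–17:45.
Rania ∩ Thandi ∩ Hassan ∩ Ximena: 16:00–17:45.
Rania ∩ Thandi ∩ Hassan ∩ Ximena ∩ Noor: 16:00–17:45.
Windows ≥ 30 min: 16:00–17:45.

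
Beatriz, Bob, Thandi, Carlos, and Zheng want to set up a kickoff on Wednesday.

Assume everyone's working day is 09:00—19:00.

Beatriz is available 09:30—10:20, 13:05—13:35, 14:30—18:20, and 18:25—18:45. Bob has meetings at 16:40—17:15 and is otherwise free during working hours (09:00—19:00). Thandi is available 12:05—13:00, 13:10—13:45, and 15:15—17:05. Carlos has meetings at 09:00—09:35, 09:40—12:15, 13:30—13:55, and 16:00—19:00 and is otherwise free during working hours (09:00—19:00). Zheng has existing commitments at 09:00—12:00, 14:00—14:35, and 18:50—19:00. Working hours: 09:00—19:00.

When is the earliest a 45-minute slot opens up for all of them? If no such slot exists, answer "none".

15:15

Bob free within 09:00–19:00: 09:00–16:40, 17:15–19:00.
Carlos free within 09:00–19:00: 09:35–09:40, 12:15–13:30, 13:55–16:00.
Zheng free within 09:00–19:00: 12:00–14:00, 14:35–18:50.
Beatriz ∩ Bob: 09:30–10:20, 13:05–13:35, 14:30–16:40, 17:15–18:20, 18:25–18:45.
Beatriz ∩ Bob ∩ Thandi: 13:10–13:35, 15:15–16:40.
Beatriz ∩ Bob ∩ Thandi ∩ Carlos: 13:10–13:30, 15:15–16:00.
Beatriz ∩ Bob ∩ Thandi ∩ Carlos ∩ Zheng: 13:10–13:30, 15:15–16:00.
Windows ≥ 45 min: 15:15–16:00.
Earliest such window starts at 15:15.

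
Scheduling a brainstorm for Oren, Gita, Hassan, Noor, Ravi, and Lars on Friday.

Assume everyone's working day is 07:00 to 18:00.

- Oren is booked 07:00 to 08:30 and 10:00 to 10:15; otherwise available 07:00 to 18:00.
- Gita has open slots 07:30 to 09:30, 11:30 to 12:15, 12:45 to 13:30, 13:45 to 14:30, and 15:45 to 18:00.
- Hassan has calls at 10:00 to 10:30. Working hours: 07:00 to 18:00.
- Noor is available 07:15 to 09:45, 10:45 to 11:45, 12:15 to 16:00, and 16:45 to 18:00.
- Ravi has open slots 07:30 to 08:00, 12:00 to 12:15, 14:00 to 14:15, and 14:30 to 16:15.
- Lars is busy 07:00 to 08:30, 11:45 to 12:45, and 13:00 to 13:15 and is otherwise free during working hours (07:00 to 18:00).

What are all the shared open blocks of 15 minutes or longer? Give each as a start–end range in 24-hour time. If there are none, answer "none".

Oren free within 07:00–18:00: 08:30–10:00, 10:15–18:00.
Hassan free within 07:00–18:00: 07:00–10:00, 10:30–18:00.
Lars free within 07:00–18:00: 08:30–11:45, 12:45–13:00, 13:15–18:00.
Oren ∩ Gita: 08:30–09:30, 11:30–12:15, 12:45–13:30, 13:45–14:30, 15:45–18:00.
Oren ∩ Gita ∩ Hassan: 08:30–09:30, 11:30–12:15, 12:45–13:30, 13:45–14:30, 15:45–18:00.
Oren ∩ Gita ∩ Hassan ∩ Noor: 08:30–09:30, 11:30–11:45, 12:45–13:30, 13:45–14:30, 15:45–16:00, 16:45–18:00.
Oren ∩ Gita ∩ Hassan ∩ Noor ∩ Ravi: 14:00–14:15, 15:45–16:00.
Oren ∩ Gita ∩ Hassan ∩ Noor ∩ Ravi ∩ Lars: 14:00–14:15, 15:45–16:00.
Windows ≥ 15 min: 14:00–14:15, 15:45–16:00.

14:00–14:15, 15:45–16:00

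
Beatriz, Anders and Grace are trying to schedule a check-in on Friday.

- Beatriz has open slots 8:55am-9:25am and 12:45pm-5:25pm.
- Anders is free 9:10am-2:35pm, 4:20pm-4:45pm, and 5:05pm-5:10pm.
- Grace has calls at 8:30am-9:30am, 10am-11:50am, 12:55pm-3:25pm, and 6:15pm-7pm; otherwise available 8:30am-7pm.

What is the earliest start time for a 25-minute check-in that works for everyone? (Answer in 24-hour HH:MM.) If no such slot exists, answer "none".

Grace free within 08:30–19:00: 09:30–10:00, 11:50–12:55, 15:25–18:15.
Beatriz ∩ Anders: 09:10–09:25, 12:45–14:35, 16:20–16:45, 17:05–17:10.
Beatriz ∩ Anders ∩ Grace: 12:45–12:55, 16:20–16:45, 17:05–17:10.
Windows ≥ 25 min: 16:20–16:45.
Earliest such window starts at 16:20.

16:20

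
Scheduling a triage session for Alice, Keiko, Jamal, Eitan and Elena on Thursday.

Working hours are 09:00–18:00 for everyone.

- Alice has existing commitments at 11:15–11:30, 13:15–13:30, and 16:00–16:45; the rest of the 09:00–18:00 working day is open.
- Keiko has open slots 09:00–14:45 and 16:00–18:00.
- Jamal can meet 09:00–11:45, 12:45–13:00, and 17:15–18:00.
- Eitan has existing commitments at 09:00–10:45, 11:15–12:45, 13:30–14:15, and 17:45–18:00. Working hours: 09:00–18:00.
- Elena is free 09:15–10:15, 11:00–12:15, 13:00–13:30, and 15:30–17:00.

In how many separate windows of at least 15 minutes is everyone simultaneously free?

1

Alice free within 09:00–18:00: 09:00–11:15, 11:30–13:15, 13:30–16:00, 16:45–18:00.
Eitan free within 09:00–18:00: 10:45–11:15, 12:45–13:30, 14:15–17:45.
Alice ∩ Keiko: 09:00–11:15, 11:30–13:15, 13:30–14:45, 16:45–18:00.
Alice ∩ Keiko ∩ Jamal: 09:00–11:15, 11:30–11:45, 12:45–13:00, 17:15–18:00.
Alice ∩ Keiko ∩ Jamal ∩ Eitan: 10:45–11:15, 12:45–13:00, 17:15–17:45.
Alice ∩ Keiko ∩ Jamal ∩ Eitan ∩ Elena: 11:00–11:15.
Windows ≥ 15 min: 11:00–11:15.
That's 1 window.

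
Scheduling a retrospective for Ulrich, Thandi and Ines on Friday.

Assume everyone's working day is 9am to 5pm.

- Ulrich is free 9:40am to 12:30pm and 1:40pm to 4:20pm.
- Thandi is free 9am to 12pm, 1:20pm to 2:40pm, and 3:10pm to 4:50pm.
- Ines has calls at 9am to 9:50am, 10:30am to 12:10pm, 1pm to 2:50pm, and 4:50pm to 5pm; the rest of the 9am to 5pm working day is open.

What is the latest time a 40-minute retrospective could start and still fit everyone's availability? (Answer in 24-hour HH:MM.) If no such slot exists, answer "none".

15:40

Ines free within 09:00–17:00: 09:50–10:30, 12:10–13:00, 14:50–16:50.
Ulrich ∩ Thandi: 09:40–12:00, 13:40–14:40, 15:10–16:20.
Ulrich ∩ Thandi ∩ Ines: 09:50–10:30, 15:10–16:20.
Windows ≥ 40 min: 09:50–10:30, 15:10–16:20.
Latest start in the last window 15:10–16:20 is 16:20 − 40 min = 15:40.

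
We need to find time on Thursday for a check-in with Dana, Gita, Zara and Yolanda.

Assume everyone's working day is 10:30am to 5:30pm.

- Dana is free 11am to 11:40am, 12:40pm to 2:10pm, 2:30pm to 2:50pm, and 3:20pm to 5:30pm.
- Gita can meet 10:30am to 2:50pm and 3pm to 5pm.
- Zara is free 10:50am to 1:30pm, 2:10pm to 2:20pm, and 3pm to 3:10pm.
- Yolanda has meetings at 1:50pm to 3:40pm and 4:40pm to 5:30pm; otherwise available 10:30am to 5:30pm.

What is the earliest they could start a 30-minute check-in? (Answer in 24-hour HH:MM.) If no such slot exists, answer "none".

Yolanda free within 10:30–17:30: 10:30–13:50, 15:40–16:40.
Dana ∩ Gita: 11:00–11:40, 12:40–14:10, 14:30–14:50, 15:20–17:00.
Dana ∩ Gita ∩ Zara: 11:00–11:40, 12:40–13:30.
Dana ∩ Gita ∩ Zara ∩ Yolanda: 11:00–11:40, 12:40–13:30.
Windows ≥ 30 min: 11:00–11:40, 12:40–13:30.
Earliest such window starts at 11:00.

11:00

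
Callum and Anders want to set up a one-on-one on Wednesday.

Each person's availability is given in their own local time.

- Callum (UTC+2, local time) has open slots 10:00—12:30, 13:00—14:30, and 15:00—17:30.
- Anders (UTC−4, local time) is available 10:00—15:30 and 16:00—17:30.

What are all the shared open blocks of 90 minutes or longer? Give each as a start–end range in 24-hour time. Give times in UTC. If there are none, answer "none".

Callum → UTC: 08:00–10:30, 11:00–12:30, 13:00–15:30.
Anders → UTC: 14:00–19:30, 20:00–21:30.
Callum ∩ Anders: 14:00–15:30.
Windows ≥ 90 min: 14:00–15:30.

14:00–15:30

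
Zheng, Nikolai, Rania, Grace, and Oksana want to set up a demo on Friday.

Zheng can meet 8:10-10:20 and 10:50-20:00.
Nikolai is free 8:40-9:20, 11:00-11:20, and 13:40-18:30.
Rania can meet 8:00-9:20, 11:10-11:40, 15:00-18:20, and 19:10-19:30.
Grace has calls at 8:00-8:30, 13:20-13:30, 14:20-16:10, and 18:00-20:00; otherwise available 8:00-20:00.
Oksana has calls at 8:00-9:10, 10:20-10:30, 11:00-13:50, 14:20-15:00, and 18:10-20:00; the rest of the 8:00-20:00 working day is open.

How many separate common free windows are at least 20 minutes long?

Grace free within 08:00–20:00: 08:30–13:20, 13:30–14:20, 16:10–18:00.
Oksana free within 08:00–20:00: 09:10–10:20, 10:30–11:00, 13:50–14:20, 15:00–18:10.
Zheng ∩ Nikolai: 08:40–09:20, 11:00–11:20, 13:40–18:30.
Zheng ∩ Nikolai ∩ Rania: 08:40–09:20, 11:10–11:20, 15:00–18:20.
Zheng ∩ Nikolai ∩ Rania ∩ Grace: 08:40–09:20, 11:10–11:20, 16:10–18:00.
Zheng ∩ Nikolai ∩ Rania ∩ Grace ∩ Oksana: 09:10–09:20, 16:10–18:00.
Windows ≥ 20 min: 16:10–18:00.
That's 1 window.

1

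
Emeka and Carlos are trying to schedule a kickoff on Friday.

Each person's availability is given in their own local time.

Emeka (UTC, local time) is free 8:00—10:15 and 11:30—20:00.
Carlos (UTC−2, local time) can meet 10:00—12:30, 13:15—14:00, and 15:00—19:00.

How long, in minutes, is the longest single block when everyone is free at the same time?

Emeka → UTC: 08:00–10:15, 11:30–20:00.
Carlos → UTC: 12:00–14:30, 15:15–16:00, 17:00–21:00.
Emeka ∩ Carlos: 12:00–14:30, 15:15–16:00, 17:00–20:00.
Common window lengths: 150, 45, 180 min; longest is 180.

180 minutes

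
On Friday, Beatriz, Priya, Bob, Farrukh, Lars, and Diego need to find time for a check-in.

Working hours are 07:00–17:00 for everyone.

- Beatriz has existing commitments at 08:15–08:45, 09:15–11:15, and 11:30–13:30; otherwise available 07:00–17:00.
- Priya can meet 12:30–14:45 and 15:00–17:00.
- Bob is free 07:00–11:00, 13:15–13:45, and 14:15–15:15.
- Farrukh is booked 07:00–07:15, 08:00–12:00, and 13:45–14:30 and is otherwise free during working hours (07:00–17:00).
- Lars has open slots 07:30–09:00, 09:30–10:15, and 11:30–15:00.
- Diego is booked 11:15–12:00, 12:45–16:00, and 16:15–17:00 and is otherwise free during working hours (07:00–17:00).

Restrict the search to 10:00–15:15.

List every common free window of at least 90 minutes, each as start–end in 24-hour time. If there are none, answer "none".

none

Beatriz free within 07:00–17:00: 07:00–08:15, 08:45–09:15, 11:15–11:30, 13:30–17:00.
Farrukh free within 07:00–17:00: 07:15–08:00, 12:00–13:45, 14:30–17:00.
Diego free within 07:00–17:00: 07:00–11:15, 12:00–12:45, 16:00–16:15.
Beatriz ∩ Priya: 13:30–14:45, 15:00–17:00.
Beatriz ∩ Priya ∩ Bob: 13:30–13:45, 14:15–14:45, 15:00–15:15.
Beatriz ∩ Priya ∩ Bob ∩ Farrukh: 13:30–13:45, 14:30–14:45, 15:00–15:15.
Beatriz ∩ Priya ∩ Bob ∩ Farrukh ∩ Lars: 13:30–13:45, 14:30–14:45.
Beatriz ∩ Priya ∩ Bob ∩ Farrukh ∩ Lars ∩ Diego: (none).
Restricted to 10:00–15:15: (none).
Windows ≥ 90 min: (none).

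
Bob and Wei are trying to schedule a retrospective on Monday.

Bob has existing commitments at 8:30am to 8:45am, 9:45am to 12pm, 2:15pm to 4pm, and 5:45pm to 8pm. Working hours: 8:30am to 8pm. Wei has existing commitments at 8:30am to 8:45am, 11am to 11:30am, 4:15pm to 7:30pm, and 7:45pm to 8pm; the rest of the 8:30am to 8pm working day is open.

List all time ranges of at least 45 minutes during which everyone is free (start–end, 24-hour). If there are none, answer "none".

Bob free within 08:30–20:00: 08:45–09:45, 12:00–14:15, 16:00–17:45.
Wei free within 08:30–20:00: 08:45–11:00, 11:30–16:15, 19:30–19:45.
Bob ∩ Wei: 08:45–09:45, 12:00–14:15, 16:00–16:15.
Windows ≥ 45 min: 08:45–09:45, 12:00–14:15.

08:45–09:45, 12:00–14:15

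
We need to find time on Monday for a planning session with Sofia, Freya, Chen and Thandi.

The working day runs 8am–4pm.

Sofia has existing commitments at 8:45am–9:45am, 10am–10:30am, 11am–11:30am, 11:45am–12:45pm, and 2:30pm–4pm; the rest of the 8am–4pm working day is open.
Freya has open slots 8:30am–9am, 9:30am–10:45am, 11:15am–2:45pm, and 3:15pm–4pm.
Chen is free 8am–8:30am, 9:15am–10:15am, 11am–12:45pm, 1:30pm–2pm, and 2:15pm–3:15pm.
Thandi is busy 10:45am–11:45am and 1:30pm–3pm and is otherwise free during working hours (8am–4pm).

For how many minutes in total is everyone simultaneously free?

15 minutes

Sofia free within 08:00–16:00: 08:00–08:45, 09:45–10:00, 10:30–11:00, 11:30–11:45, 12:45–14:30.
Thandi free within 08:00–16:00: 08:00–10:45, 11:45–13:30, 15:00–16:00.
Sofia ∩ Freya: 08:30–08:45, 09:45–10:00, 10:30–10:45, 11:30–11:45, 12:45–14:30.
Sofia ∩ Freya ∩ Chen: 09:45–10:00, 11:30–11:45, 13:30–14:00, 14:15–14:30.
Sofia ∩ Freya ∩ Chen ∩ Thandi: 09:45–10:00.
Total common minutes: 15.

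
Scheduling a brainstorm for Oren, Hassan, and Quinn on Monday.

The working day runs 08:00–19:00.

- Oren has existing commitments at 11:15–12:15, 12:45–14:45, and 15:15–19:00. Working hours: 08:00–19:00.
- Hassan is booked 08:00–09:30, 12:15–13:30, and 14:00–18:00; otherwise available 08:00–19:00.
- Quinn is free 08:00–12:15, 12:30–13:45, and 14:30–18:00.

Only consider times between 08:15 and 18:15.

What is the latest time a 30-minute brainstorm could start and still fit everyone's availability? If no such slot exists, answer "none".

Oren free within 08:00–19:00: 08:00–11:15, 12:15–12:45, 14:45–15:15.
Hassan free within 08:00–19:00: 09:30–12:15, 13:30–14:00, 18:00–19:00.
Oren ∩ Hassan: 09:30–11:15.
Oren ∩ Hassan ∩ Quinn: 09:30–11:15.
Restricted to 08:15–18:15: 09:30–11:15.
Windows ≥ 30 min: 09:30–11:15.
Latest start in the last window 09:30–11:15 is 11:15 − 30 min = 10:45.

10:45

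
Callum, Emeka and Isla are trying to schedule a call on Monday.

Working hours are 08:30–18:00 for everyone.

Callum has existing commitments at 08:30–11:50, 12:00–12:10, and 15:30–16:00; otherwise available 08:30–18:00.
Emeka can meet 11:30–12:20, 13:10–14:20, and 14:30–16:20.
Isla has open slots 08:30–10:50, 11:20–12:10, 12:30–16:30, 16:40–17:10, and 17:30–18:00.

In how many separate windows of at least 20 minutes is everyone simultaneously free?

Callum free within 08:30–18:00: 11:50–12:00, 12:10–15:30, 16:00–18:00.
Callum ∩ Emeka: 11:50–12:00, 12:10–12:20, 13:10–14:20, 14:30–15:30, 16:00–16:20.
Callum ∩ Emeka ∩ Isla: 11:50–12:00, 13:10–14:20, 14:30–15:30, 16:00–16:20.
Windows ≥ 20 min: 13:10–14:20, 14:30–15:30, 16:00–16:20.
That's 3 windows.

3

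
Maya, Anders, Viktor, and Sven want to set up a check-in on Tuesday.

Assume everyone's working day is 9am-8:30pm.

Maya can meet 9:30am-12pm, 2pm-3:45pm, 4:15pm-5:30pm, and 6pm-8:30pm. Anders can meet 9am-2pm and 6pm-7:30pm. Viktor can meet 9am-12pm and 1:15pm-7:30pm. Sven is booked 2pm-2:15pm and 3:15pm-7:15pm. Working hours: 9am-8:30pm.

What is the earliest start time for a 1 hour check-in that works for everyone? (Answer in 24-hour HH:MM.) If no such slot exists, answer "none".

09:30

Sven free within 09:00–20:30: 09:00–14:00, 14:15–15:15, 19:15–20:30.
Maya ∩ Anders: 09:30–12:00, 18:00–19:30.
Maya ∩ Anders ∩ Viktor: 09:30–12:00, 18:00–19:30.
Maya ∩ Anders ∩ Viktor ∩ Sven: 09:30–12:00, 19:15–19:30.
Windows ≥ 60 min: 09:30–12:00.
Earliest such window starts at 09:30.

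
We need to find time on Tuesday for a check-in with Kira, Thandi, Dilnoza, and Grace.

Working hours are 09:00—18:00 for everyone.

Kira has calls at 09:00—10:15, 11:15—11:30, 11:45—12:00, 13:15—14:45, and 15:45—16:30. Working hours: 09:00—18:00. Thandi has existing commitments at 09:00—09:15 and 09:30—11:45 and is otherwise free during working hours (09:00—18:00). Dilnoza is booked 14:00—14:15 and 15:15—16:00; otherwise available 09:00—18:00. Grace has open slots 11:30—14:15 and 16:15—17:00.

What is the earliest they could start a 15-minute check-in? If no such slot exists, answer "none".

Kira free within 09:00–18:00: 10:15–11:15, 11:30–11:45, 12:00–13:15, 14:45–15:45, 16:30–18:00.
Thandi free within 09:00–18:00: 09:15–09:30, 11:45–18:00.
Dilnoza free within 09:00–18:00: 09:00–14:00, 14:15–15:15, 16:00–18:00.
Kira ∩ Thandi: 12:00–13:15, 14:45–15:45, 16:30–18:00.
Kira ∩ Thandi ∩ Dilnoza: 12:00–13:15, 14:45–15:15, 16:30–18:00.
Kira ∩ Thandi ∩ Dilnoza ∩ Grace: 12:00–13:15, 16:30–17:00.
Windows ≥ 15 min: 12:00–13:15, 16:30–17:00.
Earliest such window starts at 12:00.

12:00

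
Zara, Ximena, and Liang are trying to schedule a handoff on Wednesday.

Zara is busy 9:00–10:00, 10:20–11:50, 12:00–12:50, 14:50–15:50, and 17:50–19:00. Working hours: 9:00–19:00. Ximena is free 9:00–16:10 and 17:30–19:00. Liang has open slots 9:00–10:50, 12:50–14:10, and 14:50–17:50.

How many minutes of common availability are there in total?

Zara free within 09:00–19:00: 10:00–10:20, 11:50–12:00, 12:50–14:50, 15:50–17:50.
Zara ∩ Ximena: 10:00–10:20, 11:50–12:00, 12:50–14:50, 15:50–16:10, 17:30–17:50.
Zara ∩ Ximena ∩ Liang: 10:00–10:20, 12:50–14:10, 15:50–16:10, 17:30–17:50.
Total common minutes: 20 + 80 + 20 + 20 = 140.

140 minutes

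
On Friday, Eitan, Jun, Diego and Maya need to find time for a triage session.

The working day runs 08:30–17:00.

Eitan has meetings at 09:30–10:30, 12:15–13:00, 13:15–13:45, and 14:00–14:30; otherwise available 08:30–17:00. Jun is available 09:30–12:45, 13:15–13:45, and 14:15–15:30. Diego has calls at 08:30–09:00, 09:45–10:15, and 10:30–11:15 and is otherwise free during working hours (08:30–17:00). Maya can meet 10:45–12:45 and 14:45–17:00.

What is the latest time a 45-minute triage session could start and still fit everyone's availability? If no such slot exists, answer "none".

Eitan free within 08:30–17:00: 08:30–09:30, 10:30–12:15, 13:00–13:15, 13:45–14:00, 14:30–17:00.
Diego free within 08:30–17:00: 09:00–09:45, 10:15–10:30, 11:15–17:00.
Eitan ∩ Jun: 10:30–12:15, 14:30–15:30.
Eitan ∩ Jun ∩ Diego: 11:15–12:15, 14:30–15:30.
Eitan ∩ Jun ∩ Diego ∩ Maya: 11:15–12:15, 14:45–15:30.
Windows ≥ 45 min: 11:15–12:15, 14:45–15:30.
Latest start in the last window 14:45–15:30 is 15:30 − 45 min = 14:45.

14:45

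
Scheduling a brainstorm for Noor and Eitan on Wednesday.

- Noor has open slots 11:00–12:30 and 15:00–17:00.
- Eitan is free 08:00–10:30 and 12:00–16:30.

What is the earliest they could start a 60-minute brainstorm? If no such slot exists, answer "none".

15:00

Noor ∩ Eitan: 12:00–12:30, 15:00–16:30.
Windows ≥ 60 min: 15:00–16:30.
Earliest such window starts at 15:00.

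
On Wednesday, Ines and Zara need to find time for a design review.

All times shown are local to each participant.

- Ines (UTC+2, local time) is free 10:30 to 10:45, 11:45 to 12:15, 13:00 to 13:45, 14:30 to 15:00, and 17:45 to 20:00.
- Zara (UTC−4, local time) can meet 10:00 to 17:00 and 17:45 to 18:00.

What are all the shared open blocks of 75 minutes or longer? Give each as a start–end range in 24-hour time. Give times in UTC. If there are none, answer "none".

Ines → UTC: 08:30–08:45, 09:45–10:15, 11:00–11:45, 12:30–13:00, 15:45–18:00.
Zara → UTC: 14:00–21:00, 21:45–22:00.
Ines ∩ Zara: 15:45–18:00.
Windows ≥ 75 min: 15:45–18:00.

15:45–18:00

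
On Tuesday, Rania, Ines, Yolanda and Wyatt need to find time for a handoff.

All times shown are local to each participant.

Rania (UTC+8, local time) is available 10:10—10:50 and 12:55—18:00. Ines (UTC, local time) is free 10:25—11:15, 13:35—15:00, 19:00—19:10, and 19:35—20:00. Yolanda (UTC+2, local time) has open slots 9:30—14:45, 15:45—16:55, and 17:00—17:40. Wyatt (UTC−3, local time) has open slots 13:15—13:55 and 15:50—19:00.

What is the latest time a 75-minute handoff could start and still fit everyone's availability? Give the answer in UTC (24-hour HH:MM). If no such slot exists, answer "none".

Rania → UTC: 02:10–02:50, 04:55–10:00.
Ines → UTC: 10:25–11:15, 13:35–15:00, 19:00–19:10, 19:35–20:00.
Yolanda → UTC: 07:30–12:45, 13:45–14:55, 15:00–15:40.
Wyatt → UTC: 16:15–16:55, 18:50–22:00.
Rania ∩ Ines: (none).
Rania ∩ Ines ∩ Yolanda: (none).
Rania ∩ Ines ∩ Yolanda ∩ Wyatt: (none).
Windows ≥ 75 min: (none).

none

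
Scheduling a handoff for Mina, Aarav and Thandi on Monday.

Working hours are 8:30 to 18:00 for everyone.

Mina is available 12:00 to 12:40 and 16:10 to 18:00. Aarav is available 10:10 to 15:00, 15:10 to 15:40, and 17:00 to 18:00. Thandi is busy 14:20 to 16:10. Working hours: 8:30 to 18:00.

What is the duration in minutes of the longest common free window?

Thandi free within 08:30–18:00: 08:30–14:20, 16:10–18:00.
Mina ∩ Aarav: 12:00–12:40, 17:00–18:00.
Mina ∩ Aarav ∩ Thandi: 12:00–12:40, 17:00–18:00.
Common window lengths: 40, 60 min; longest is 60.

60 minutes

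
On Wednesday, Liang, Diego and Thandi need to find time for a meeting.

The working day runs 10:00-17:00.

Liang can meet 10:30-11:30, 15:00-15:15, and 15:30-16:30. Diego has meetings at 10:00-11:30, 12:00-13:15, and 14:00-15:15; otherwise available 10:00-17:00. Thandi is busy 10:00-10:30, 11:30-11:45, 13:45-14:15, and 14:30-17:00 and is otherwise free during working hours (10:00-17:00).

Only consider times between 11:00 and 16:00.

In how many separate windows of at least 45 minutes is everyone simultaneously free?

0

Diego free within 10:00–17:00: 11:30–12:00, 13:15–14:00, 15:15–17:00.
Thandi free within 10:00–17:00: 10:30–11:30, 11:45–13:45, 14:15–14:30.
Liang ∩ Diego: 15:30–16:30.
Liang ∩ Diego ∩ Thandi: (none).
Restricted to 11:00–16:00: (none).
Windows ≥ 45 min: (none).
That's 0 windows.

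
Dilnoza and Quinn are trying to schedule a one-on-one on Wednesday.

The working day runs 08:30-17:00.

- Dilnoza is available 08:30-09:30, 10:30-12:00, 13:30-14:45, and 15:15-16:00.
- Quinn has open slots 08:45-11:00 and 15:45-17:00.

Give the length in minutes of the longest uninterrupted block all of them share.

45 minutes

Dilnoza ∩ Quinn: 08:45–09:30, 10:30–11:00, 15:45–16:00.
Common window lengths: 45, 30, 15 min; longest is 45.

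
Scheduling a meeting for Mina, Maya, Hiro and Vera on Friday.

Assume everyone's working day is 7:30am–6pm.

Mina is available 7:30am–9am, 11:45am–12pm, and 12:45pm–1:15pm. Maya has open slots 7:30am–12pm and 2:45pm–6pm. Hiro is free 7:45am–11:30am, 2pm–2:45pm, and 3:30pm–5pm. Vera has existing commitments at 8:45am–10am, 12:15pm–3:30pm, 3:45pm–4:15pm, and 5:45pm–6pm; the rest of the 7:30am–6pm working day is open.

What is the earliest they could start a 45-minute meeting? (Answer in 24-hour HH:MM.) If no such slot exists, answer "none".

Vera free within 07:30–18:00: 07:30–08:45, 10:00–12:15, 15:30–15:45, 16:15–17:45.
Mina ∩ Maya: 07:30–09:00, 11:45–12:00.
Mina ∩ Maya ∩ Hiro: 07:45–09:00.
Mina ∩ Maya ∩ Hiro ∩ Vera: 07:45–08:45.
Windows ≥ 45 min: 07:45–08:45.
Earliest such window starts at 07:45.

07:45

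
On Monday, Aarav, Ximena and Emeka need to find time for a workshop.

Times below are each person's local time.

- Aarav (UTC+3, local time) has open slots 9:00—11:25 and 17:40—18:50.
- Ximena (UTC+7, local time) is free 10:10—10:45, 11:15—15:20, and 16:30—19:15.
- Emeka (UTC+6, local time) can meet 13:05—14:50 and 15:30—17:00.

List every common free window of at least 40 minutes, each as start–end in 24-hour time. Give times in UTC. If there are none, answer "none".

07:05–08:20

Aarav → UTC: 06:00–08:25, 14:40–15:50.
Ximena → UTC: 03:10–03:45, 04:15–08:20, 09:30–12:15.
Emeka → UTC: 07:05–08:50, 09:30–11:00.
Aarav ∩ Ximena: 06:00–08:20.
Aarav ∩ Ximena ∩ Emeka: 07:05–08:20.
Windows ≥ 40 min: 07:05–08:20.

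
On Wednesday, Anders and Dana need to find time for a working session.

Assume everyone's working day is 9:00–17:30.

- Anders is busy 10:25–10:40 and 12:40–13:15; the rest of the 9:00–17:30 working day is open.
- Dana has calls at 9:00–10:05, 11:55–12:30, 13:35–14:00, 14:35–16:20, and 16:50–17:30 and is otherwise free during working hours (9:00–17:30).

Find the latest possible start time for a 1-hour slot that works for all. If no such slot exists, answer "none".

10:55

Anders free within 09:00–17:30: 09:00–10:25, 10:40–12:40, 13:15–17:30.
Dana free within 09:00–17:30: 10:05–11:55, 12:30–13:35, 14:00–14:35, 16:20–16:50.
Anders ∩ Dana: 10:05–10:25, 10:40–11:55, 12:30–12:40, 13:15–13:35, 14:00–14:35, 16:20–16:50.
Windows ≥ 60 min: 10:40–11:55.
Latest start in the last window 10:40–11:55 is 11:55 − 60 min = 10:55.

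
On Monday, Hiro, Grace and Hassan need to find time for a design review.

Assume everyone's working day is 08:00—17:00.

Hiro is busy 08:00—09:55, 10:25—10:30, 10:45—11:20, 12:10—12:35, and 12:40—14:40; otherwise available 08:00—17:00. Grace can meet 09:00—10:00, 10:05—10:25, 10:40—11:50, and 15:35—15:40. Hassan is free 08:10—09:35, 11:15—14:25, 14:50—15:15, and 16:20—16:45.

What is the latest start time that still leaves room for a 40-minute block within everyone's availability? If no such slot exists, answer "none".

Hiro free within 08:00–17:00: 09:55–10:25, 10:30–10:45, 11:20–12:10, 12:35–12:40, 14:40–17:00.
Hiro ∩ Grace: 09:55–10:00, 10:05–10:25, 10:40–10:45, 11:20–11:50, 15:35–15:40.
Hiro ∩ Grace ∩ Hassan: 11:20–11:50.
Windows ≥ 40 min: (none).

none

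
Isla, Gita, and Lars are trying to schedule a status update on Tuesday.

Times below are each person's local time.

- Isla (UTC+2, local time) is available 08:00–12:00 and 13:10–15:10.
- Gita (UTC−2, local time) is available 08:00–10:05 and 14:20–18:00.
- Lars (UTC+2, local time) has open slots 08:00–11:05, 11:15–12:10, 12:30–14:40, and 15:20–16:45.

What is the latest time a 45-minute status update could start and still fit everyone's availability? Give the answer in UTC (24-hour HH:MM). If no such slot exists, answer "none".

Isla → UTC: 06:00–10:00, 11:10–13:10.
Gita → UTC: 10:00–12:05, 16:20–20:00.
Lars → UTC: 06:00–09:05, 09:15–10:10, 10:30–12:40, 13:20–14:45.
Isla ∩ Gita: 11:10–12:05.
Isla ∩ Gita ∩ Lars: 11:10–12:05.
Windows ≥ 45 min: 11:10–12:05.
Latest start in the last window 11:10–12:05 is 12:05 − 45 min = 11:20.

11:20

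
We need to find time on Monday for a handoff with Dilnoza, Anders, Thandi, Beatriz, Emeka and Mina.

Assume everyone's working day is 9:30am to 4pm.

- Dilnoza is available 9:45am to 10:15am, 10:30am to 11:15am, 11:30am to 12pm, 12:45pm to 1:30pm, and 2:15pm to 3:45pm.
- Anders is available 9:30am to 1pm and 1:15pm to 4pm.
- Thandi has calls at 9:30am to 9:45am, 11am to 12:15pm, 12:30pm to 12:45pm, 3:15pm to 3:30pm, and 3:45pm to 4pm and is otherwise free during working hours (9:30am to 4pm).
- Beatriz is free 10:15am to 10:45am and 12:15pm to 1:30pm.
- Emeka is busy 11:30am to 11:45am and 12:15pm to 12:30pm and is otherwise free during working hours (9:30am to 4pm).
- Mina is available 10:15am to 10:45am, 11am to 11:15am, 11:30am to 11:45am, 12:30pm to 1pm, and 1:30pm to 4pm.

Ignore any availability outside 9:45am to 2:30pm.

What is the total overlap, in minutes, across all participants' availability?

30 minutes

Thandi free within 09:30–16:00: 09:45–11:00, 12:15–12:30, 12:45–15:15, 15:30–15:45.
Emeka free within 09:30–16:00: 09:30–11:30, 11:45–12:15, 12:30–16:00.
Dilnoza ∩ Anders: 09:45–10:15, 10:30–11:15, 11:30–12:00, 12:45–13:00, 13:15–13:30, 14:15–15:45.
Dilnoza ∩ Anders ∩ Thandi: 09:45–10:15, 10:30–11:00, 12:45–13:00, 13:15–13:30, 14:15–15:15, 15:30–15:45.
Dilnoza ∩ Anders ∩ Thandi ∩ Beatriz: 10:30–10:45, 12:45–13:00, 13:15–13:30.
Dilnoza ∩ Anders ∩ Thandi ∩ Beatriz ∩ Emeka: 10:30–10:45, 12:45–13:00, 13:15–13:30.
Dilnoza ∩ Anders ∩ Thandi ∩ Beatriz ∩ Emeka ∩ Mina: 10:30–10:45, 12:45–13:00.
Restricted to 09:45–14:30: 10:30–10:45, 12:45–13:00.
Total common minutes: 15 + 15 = 30.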